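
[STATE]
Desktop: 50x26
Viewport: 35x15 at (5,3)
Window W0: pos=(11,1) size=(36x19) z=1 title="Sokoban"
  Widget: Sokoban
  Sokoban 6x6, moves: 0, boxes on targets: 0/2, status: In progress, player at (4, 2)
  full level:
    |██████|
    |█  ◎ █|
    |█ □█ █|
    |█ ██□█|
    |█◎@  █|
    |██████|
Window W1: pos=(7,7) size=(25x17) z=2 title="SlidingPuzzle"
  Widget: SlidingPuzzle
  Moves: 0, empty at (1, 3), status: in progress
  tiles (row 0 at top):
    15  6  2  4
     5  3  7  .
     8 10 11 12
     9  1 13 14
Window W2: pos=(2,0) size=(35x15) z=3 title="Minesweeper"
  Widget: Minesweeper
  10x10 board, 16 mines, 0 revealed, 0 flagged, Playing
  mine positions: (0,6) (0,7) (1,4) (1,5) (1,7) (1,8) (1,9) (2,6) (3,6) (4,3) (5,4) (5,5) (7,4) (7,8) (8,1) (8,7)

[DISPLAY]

■■■■■■■■                       ┃───
■■■■■■■■                       ┃   
■■■■■■■■                       ┃   
■■■■■■■■                       ┃   
■■■■■■■■                       ┃   
■■■■■■■■                       ┃   
■■■■■■■■                       ┃   
■■■■■■■■                       ┃   
■■■■■■■■                       ┃   
■■■■■■■■                       ┃   
                               ┃   
━━━━━━━━━━━━━━━━━━━━━━━━━━━━━━━┛   
  ┃│  8 │ 10 │ 11 │ 12 │  ┃        
  ┃├────┼────┼────┼────┤  ┃        
  ┃│  9 │  1 │ 13 │ 14 │  ┃        


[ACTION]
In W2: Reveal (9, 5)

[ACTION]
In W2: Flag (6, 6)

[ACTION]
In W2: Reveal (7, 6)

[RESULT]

■■■■■■■■                       ┃───
■■■■■■■■                       ┃   
■■■■■■■■                       ┃   
■■■■■■■■                       ┃   
■■■■■■■■                       ┃   
■■■■■■■■                       ┃   
■■■■⚑■■■                       ┃   
■■■■1■■■                       ┃   
11111■■■                       ┃   
1   1■■■                       ┃   
                               ┃   
━━━━━━━━━━━━━━━━━━━━━━━━━━━━━━━┛   
  ┃│  8 │ 10 │ 11 │ 12 │  ┃        
  ┃├────┼────┼────┼────┤  ┃        
  ┃│  9 │  1 │ 13 │ 14 │  ┃        


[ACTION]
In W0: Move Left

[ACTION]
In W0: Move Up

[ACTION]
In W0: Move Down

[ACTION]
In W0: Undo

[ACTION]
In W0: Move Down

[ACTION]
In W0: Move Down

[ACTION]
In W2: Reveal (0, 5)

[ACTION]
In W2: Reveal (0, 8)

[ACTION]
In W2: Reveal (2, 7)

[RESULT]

■■■3■■4■                       ┃───
■■■■■■■■                       ┃   
■■■■■4■■                       ┃   
■■■■■■■■                       ┃   
■■■■■■■■                       ┃   
■■■■■■■■                       ┃   
■■■■⚑■■■                       ┃   
■■■■1■■■                       ┃   
11111■■■                       ┃   
1   1■■■                       ┃   
                               ┃   
━━━━━━━━━━━━━━━━━━━━━━━━━━━━━━━┛   
  ┃│  8 │ 10 │ 11 │ 12 │  ┃        
  ┃├────┼────┼────┼────┤  ┃        
  ┃│  9 │  1 │ 13 │ 14 │  ┃        


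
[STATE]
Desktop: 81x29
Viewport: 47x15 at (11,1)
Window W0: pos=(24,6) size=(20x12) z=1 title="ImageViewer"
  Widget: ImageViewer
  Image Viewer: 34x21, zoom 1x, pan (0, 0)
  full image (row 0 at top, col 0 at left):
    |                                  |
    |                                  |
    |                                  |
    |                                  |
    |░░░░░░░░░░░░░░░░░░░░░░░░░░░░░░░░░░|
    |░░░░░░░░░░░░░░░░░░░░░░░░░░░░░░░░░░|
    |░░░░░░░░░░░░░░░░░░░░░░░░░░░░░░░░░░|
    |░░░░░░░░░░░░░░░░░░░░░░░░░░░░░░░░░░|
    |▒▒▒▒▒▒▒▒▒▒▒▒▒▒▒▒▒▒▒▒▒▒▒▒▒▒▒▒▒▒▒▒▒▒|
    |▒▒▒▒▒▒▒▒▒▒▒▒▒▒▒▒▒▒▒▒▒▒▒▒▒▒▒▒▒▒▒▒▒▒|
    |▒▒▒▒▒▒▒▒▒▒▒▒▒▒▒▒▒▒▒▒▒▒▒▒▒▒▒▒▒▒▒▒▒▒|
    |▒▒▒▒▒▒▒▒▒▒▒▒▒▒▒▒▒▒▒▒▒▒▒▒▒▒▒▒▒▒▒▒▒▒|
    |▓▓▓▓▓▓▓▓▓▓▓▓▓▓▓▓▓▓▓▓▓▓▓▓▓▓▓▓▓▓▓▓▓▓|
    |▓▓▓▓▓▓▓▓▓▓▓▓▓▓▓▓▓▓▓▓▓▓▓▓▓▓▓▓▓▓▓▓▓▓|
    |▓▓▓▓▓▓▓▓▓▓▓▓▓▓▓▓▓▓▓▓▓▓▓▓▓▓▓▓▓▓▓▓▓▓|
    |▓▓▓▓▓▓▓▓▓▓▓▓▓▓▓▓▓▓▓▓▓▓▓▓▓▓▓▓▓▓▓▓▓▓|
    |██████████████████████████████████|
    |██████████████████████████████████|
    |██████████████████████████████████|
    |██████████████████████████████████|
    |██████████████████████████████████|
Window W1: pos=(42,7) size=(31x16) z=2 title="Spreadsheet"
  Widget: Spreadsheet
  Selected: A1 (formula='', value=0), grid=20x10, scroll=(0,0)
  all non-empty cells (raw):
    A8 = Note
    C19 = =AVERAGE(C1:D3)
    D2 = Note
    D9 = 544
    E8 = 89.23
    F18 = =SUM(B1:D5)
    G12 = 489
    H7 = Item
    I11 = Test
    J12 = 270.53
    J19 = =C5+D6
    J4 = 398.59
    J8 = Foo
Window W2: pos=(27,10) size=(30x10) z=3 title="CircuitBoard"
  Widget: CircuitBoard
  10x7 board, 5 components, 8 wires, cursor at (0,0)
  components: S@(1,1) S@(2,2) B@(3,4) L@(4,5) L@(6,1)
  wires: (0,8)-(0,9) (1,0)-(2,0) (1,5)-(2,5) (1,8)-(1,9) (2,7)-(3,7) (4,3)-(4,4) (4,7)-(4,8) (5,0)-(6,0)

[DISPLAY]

                                               
                                               
                                               
                                               
                                               
             ┏━━━━━━━━━━━━━━━━━━┓              
             ┃ ImageViewer     ┏━━━━━━━━━━━━━━━
             ┠─────────────────┃ Spreadsheet   
             ┃                 ┠───────────────
             ┃  ┏━━━━━━━━━━━━━━━━━━━━━━━━━━━━┓ 
             ┃  ┃ CircuitBoard               ┃ 
             ┃  ┠────────────────────────────┨-
             ┃░░┃   0 1 2 3 4 5 6 7 8 9      ┃ 
             ┃░░┃0  [.]                      ┃ 
             ┃░░┃                            ┃ 


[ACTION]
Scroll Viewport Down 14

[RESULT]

             ┃░░┃0  [.]                      ┃ 
             ┃░░┃                            ┃ 
             ┃░░┃1   ·   S               ·   ┃ 
             ┗━━┃    │                   │   ┃ 
                ┃2   ·       S           ·   ┃ 
                ┗━━━━━━━━━━━━━━━━━━━━━━━━━━━━┛ 
                               ┃  8 Note       
                               ┃  9        0   
                               ┗━━━━━━━━━━━━━━━
                                               
                                               
                                               
                                               
                                               
                                               


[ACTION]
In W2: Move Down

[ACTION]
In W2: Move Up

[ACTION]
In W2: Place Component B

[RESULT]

             ┃░░┃0  [B]                      ┃ 
             ┃░░┃                            ┃ 
             ┃░░┃1   ·   S               ·   ┃ 
             ┗━━┃    │                   │   ┃ 
                ┃2   ·       S           ·   ┃ 
                ┗━━━━━━━━━━━━━━━━━━━━━━━━━━━━┛ 
                               ┃  8 Note       
                               ┃  9        0   
                               ┗━━━━━━━━━━━━━━━
                                               
                                               
                                               
                                               
                                               
                                               


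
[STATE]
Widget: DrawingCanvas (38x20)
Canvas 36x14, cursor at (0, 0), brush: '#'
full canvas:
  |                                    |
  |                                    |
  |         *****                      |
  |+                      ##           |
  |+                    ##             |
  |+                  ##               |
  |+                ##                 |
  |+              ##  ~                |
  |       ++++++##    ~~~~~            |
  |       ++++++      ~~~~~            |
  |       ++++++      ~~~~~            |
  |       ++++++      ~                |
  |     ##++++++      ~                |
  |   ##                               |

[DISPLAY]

+                                     
                                      
         *****                        
+                      ##             
+                    ##               
+                  ##                 
+                ##                   
+              ##  ~                  
       ++++++##    ~~~~~              
       ++++++      ~~~~~              
       ++++++      ~~~~~              
       ++++++      ~                  
     ##++++++      ~                  
   ##                                 
                                      
                                      
                                      
                                      
                                      
                                      


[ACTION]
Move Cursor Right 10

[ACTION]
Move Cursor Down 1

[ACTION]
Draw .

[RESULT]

                                      
          .                           
         *****                        
+                      ##             
+                    ##               
+                  ##                 
+                ##                   
+              ##  ~                  
       ++++++##    ~~~~~              
       ++++++      ~~~~~              
       ++++++      ~~~~~              
       ++++++      ~                  
     ##++++++      ~                  
   ##                                 
                                      
                                      
                                      
                                      
                                      
                                      


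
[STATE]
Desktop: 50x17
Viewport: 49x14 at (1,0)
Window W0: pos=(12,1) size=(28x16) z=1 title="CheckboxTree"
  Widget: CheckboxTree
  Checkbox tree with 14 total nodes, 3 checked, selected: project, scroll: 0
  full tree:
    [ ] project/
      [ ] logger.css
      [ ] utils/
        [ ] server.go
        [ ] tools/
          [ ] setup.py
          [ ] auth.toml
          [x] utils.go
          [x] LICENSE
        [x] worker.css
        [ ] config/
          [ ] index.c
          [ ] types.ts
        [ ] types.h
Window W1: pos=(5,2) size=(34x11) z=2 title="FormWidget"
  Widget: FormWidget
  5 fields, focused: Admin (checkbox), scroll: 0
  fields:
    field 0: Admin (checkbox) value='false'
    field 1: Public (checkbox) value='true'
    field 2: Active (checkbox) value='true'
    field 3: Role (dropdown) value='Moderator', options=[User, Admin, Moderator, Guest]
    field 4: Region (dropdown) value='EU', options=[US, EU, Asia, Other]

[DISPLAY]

                                                 
           ┏━━━━━━━━━━━━━━━━━━━━━━━━━━┓          
    ┏━━━━━━━━━━━━━━━━━━━━━━━━━━━━━━━━┓┃          
    ┃ FormWidget                     ┃┨          
    ┠────────────────────────────────┨┃          
    ┃> Admin:      [ ]               ┃┃          
    ┃  Public:     [x]               ┃┃          
    ┃  Active:     [x]               ┃┃          
    ┃  Role:       [Moderator      ▼]┃┃          
    ┃  Region:     [EU             ▼]┃┃          
    ┃                                ┃┃          
    ┃                                ┃┃          
    ┗━━━━━━━━━━━━━━━━━━━━━━━━━━━━━━━━┛┃          
           ┃     [x] worker.css       ┃          


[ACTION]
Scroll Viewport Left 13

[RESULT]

                                                 
            ┏━━━━━━━━━━━━━━━━━━━━━━━━━━┓         
     ┏━━━━━━━━━━━━━━━━━━━━━━━━━━━━━━━━┓┃         
     ┃ FormWidget                     ┃┨         
     ┠────────────────────────────────┨┃         
     ┃> Admin:      [ ]               ┃┃         
     ┃  Public:     [x]               ┃┃         
     ┃  Active:     [x]               ┃┃         
     ┃  Role:       [Moderator      ▼]┃┃         
     ┃  Region:     [EU             ▼]┃┃         
     ┃                                ┃┃         
     ┃                                ┃┃         
     ┗━━━━━━━━━━━━━━━━━━━━━━━━━━━━━━━━┛┃         
            ┃     [x] worker.css       ┃         


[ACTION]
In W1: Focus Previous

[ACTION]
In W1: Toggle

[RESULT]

                                                 
            ┏━━━━━━━━━━━━━━━━━━━━━━━━━━┓         
     ┏━━━━━━━━━━━━━━━━━━━━━━━━━━━━━━━━┓┃         
     ┃ FormWidget                     ┃┨         
     ┠────────────────────────────────┨┃         
     ┃  Admin:      [ ]               ┃┃         
     ┃  Public:     [x]               ┃┃         
     ┃  Active:     [x]               ┃┃         
     ┃  Role:       [Moderator      ▼]┃┃         
     ┃> Region:     [EU             ▼]┃┃         
     ┃                                ┃┃         
     ┃                                ┃┃         
     ┗━━━━━━━━━━━━━━━━━━━━━━━━━━━━━━━━┛┃         
            ┃     [x] worker.css       ┃         


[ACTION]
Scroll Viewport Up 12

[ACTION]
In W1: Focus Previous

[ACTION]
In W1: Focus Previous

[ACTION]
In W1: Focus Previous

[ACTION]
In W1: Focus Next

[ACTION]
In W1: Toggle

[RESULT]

                                                 
            ┏━━━━━━━━━━━━━━━━━━━━━━━━━━┓         
     ┏━━━━━━━━━━━━━━━━━━━━━━━━━━━━━━━━┓┃         
     ┃ FormWidget                     ┃┨         
     ┠────────────────────────────────┨┃         
     ┃  Admin:      [ ]               ┃┃         
     ┃  Public:     [x]               ┃┃         
     ┃> Active:     [ ]               ┃┃         
     ┃  Role:       [Moderator      ▼]┃┃         
     ┃  Region:     [EU             ▼]┃┃         
     ┃                                ┃┃         
     ┃                                ┃┃         
     ┗━━━━━━━━━━━━━━━━━━━━━━━━━━━━━━━━┛┃         
            ┃     [x] worker.css       ┃         


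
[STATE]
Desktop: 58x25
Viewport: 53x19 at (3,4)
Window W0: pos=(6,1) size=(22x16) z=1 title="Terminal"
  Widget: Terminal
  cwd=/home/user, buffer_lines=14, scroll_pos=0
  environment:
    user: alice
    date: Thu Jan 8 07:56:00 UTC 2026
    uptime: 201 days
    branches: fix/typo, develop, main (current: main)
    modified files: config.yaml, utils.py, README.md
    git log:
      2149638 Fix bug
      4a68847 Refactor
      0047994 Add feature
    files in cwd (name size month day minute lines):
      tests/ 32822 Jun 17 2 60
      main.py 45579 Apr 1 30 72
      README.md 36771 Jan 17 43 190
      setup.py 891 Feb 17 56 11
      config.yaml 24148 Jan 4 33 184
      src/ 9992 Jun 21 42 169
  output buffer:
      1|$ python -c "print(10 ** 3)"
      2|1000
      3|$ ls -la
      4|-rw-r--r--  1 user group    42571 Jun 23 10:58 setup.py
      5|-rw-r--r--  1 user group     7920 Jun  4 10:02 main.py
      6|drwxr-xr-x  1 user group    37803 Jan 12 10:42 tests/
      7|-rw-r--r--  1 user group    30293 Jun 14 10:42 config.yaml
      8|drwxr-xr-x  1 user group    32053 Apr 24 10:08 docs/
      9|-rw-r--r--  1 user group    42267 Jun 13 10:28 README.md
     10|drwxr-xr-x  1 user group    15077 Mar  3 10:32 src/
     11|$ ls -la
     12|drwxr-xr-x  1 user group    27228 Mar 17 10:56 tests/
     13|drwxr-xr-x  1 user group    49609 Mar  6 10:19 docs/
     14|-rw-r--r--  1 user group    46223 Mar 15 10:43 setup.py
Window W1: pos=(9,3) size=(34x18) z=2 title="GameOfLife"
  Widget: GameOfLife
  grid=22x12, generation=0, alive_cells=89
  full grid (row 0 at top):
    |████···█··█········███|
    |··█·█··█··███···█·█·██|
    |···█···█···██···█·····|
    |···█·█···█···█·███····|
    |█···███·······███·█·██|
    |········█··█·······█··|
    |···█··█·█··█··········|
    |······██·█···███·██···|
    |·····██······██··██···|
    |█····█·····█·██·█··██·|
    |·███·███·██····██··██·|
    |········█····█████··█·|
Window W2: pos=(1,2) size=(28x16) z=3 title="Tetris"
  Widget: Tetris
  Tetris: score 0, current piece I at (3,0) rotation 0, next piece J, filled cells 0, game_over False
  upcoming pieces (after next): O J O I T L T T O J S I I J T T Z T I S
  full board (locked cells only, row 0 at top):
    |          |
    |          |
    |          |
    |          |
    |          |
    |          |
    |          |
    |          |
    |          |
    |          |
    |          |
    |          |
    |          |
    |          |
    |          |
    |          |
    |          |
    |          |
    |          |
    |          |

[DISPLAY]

─────────────────────────┨             ┃             
         │Next:          ┃─────────────┨             
         │█              ┃             ┃             
         │███            ┃███          ┃             
         │               ┃·██          ┃             
         │               ┃···          ┃             
         │               ┃···          ┃             
         │Score:         ┃·██          ┃             
         │0              ┃█··          ┃             
         │               ┃···          ┃             
         │               ┃···          ┃             
         │               ┃···          ┃             
         │               ┃██·          ┃             
━━━━━━━━━━━━━━━━━━━━━━━━━┛██·          ┃             
      ┃········█····█████··█·          ┃             
      ┃                                ┃             
      ┗━━━━━━━━━━━━━━━━━━━━━━━━━━━━━━━━┛             
                                                     
                                                     


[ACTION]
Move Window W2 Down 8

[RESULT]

   ┃$ ┃ GameOfLife                     ┃             
   ┃10┠────────────────────────────────┨             
   ┃$ ┃Gen: 0                          ┃             
   ┃-r┃████···█··█········███          ┃             
   ┃-r┃··█·█··█··███···█·█·██          ┃             
━━━━━━━━━━━━━━━━━━━━━━━━━┓···          ┃             
Tetris                   ┃···          ┃             
─────────────────────────┨·██          ┃             
         │Next:          ┃█··          ┃             
         │█              ┃···          ┃             
         │███            ┃···          ┃             
         │               ┃···          ┃             
         │               ┃██·          ┃             
         │               ┃██·          ┃             
         │Score:         ┃·█·          ┃             
         │0              ┃             ┃             
         │               ┃━━━━━━━━━━━━━┛             
         │               ┃                           
         │               ┃                           


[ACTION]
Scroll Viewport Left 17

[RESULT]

      ┃$ ┃ GameOfLife                     ┃          
      ┃10┠────────────────────────────────┨          
      ┃$ ┃Gen: 0                          ┃          
      ┃-r┃████···█··█········███          ┃          
      ┃-r┃··█·█··█··███···█·█·██          ┃          
 ┏━━━━━━━━━━━━━━━━━━━━━━━━━━┓···          ┃          
 ┃ Tetris                   ┃···          ┃          
 ┠──────────────────────────┨·██          ┃          
 ┃          │Next:          ┃█··          ┃          
 ┃          │█              ┃···          ┃          
 ┃          │███            ┃···          ┃          
 ┃          │               ┃···          ┃          
 ┃          │               ┃██·          ┃          
 ┃          │               ┃██·          ┃          
 ┃          │Score:         ┃·█·          ┃          
 ┃          │0              ┃             ┃          
 ┃          │               ┃━━━━━━━━━━━━━┛          
 ┃          │               ┃                        
 ┃          │               ┃                        


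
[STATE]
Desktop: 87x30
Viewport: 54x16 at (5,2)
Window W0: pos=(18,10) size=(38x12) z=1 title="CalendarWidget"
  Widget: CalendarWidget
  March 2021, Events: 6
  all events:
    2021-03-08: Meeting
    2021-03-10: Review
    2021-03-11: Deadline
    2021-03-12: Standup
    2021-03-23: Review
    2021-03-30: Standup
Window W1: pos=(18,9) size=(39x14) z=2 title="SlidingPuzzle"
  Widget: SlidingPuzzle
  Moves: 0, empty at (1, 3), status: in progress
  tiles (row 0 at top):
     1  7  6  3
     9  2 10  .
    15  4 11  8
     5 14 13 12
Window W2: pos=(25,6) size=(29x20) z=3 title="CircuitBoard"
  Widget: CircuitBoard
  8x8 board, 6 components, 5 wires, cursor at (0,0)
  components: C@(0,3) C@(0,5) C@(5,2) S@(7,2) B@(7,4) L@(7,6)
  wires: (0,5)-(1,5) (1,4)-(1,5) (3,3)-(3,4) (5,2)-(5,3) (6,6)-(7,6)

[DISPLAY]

                                                      
                                                      
                                                      
                                                      
                    ┏━━━━━━━━━━━━━━━━━━━━━━━━━━━┓     
                    ┃ CircuitBoard              ┃     
                    ┠───────────────────────────┨     
             ┏━━━━━━┃   0 1 2 3 4 5 6 7         ┃━━┓  
             ┃ Slidi┃0  [.]          C       C  ┃  ┃  
             ┠──────┃                        │  ┃──┨  
             ┃┌────┬┃1                   · ─ ·  ┃  ┃  
             ┃│  1 │┃                           ┃  ┃  
             ┃├────┼┃2                          ┃  ┃  
             ┃│  9 │┃                           ┃  ┃  
             ┃├────┼┃3               · ─ ·      ┃  ┃  
             ┃│ 15 │┃                           ┃  ┃  


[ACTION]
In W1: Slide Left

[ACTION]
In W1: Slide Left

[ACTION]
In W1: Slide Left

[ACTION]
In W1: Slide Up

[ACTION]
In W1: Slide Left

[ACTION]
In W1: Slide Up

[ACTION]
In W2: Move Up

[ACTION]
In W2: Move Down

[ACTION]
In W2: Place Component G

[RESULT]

                                                      
                                                      
                                                      
                                                      
                    ┏━━━━━━━━━━━━━━━━━━━━━━━━━━━┓     
                    ┃ CircuitBoard              ┃     
                    ┠───────────────────────────┨     
             ┏━━━━━━┃   0 1 2 3 4 5 6 7         ┃━━┓  
             ┃ Slidi┃0               C       C  ┃  ┃  
             ┠──────┃                        │  ┃──┨  
             ┃┌────┬┃1  [G]              · ─ ·  ┃  ┃  
             ┃│  1 │┃                           ┃  ┃  
             ┃├────┼┃2                          ┃  ┃  
             ┃│  9 │┃                           ┃  ┃  
             ┃├────┼┃3               · ─ ·      ┃  ┃  
             ┃│ 15 │┃                           ┃  ┃  


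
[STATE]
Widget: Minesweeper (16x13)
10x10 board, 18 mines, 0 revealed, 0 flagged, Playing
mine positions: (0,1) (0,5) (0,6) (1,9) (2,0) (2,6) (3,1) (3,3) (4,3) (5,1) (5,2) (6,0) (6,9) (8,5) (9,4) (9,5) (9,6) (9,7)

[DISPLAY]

■■■■■■■■■■      
■■■■■■■■■■      
■■■■■■■■■■      
■■■■■■■■■■      
■■■■■■■■■■      
■■■■■■■■■■      
■■■■■■■■■■      
■■■■■■■■■■      
■■■■■■■■■■      
■■■■■■■■■■      
                
                
                


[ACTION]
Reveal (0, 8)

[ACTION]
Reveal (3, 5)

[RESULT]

■■■■■■■■1■      
■■■■■■■■■■      
■■■■■■■■■■      
■■■■■1■■■■      
■■■■■■■■■■      
■■■■■■■■■■      
■■■■■■■■■■      
■■■■■■■■■■      
■■■■■■■■■■      
■■■■■■■■■■      
                
                
                


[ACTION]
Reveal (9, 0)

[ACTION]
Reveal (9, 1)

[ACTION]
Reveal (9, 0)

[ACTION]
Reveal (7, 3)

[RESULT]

■■■■■■■■1■      
■■■■■■■■■■      
■■■■■■■111      
■■■■2111        
■■■■2           
■■■21   11      
■321    1■      
11  111 1■      
   13■421■      
   1■■■■■■      
                
                
                


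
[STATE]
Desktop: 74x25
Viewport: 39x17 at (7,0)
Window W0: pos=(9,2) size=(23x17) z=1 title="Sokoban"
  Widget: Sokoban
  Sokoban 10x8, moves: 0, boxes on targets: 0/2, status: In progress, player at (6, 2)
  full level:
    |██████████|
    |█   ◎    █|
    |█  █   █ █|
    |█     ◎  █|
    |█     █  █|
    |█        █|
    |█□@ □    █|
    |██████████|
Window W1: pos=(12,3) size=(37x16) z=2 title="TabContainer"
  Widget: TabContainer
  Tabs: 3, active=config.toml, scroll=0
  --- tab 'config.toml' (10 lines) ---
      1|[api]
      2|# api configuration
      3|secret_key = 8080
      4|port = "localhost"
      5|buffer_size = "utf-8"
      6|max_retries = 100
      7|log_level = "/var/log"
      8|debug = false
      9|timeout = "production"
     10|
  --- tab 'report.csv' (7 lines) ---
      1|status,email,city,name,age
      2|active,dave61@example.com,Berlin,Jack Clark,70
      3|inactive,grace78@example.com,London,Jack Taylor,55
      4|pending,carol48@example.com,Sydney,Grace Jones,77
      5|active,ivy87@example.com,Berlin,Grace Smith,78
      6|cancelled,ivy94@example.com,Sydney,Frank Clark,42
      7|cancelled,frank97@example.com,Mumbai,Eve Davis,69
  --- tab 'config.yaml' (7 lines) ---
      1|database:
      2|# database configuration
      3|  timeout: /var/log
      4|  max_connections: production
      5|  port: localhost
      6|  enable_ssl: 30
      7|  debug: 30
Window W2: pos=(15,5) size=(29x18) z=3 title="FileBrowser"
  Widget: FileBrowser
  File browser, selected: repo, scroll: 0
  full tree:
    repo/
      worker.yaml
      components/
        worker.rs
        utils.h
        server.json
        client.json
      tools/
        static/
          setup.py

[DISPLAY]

                                       
                                       
  ┏━━━━━━━━━━━━━━━━━━━━━┓              
  ┃ S┏━━━━━━━━━━━━━━━━━━━━━━━━━━━━━━━━━
  ┠──┃ TabContainer                    
  ┃██┠──┏━━━━━━━━━━━━━━━━━━━━━━━━━━━┓──
  ┃█ ┃[c┃ FileBrowser               ┃fi
  ┃█ ┃──┠───────────────────────────┨──
  ┃█ ┃[a┃> [-] repo/                ┃  
  ┃█ ┃# ┃    worker.yaml            ┃  
  ┃█ ┃se┃    [+] components/        ┃  
  ┃█□┃po┃    [+] tools/             ┃  
  ┃██┃bu┃                           ┃  
  ┃Mo┃ma┃                           ┃  
  ┃  ┃lo┃                           ┃  
  ┃  ┃de┃                           ┃  
  ┃  ┃ti┃                           ┃  


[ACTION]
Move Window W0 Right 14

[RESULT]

                                       
                                       
                ┏━━━━━━━━━━━━━━━━━━━━━┓
     ┏━━━━━━━━━━━━━━━━━━━━━━━━━━━━━━━━━
     ┃ TabContainer                    
     ┠──┏━━━━━━━━━━━━━━━━━━━━━━━━━━━┓──
     ┃[c┃ FileBrowser               ┃fi
     ┃──┠───────────────────────────┨──
     ┃[a┃> [-] repo/                ┃  
     ┃# ┃    worker.yaml            ┃  
     ┃se┃    [+] components/        ┃  
     ┃po┃    [+] tools/             ┃  
     ┃bu┃                           ┃  
     ┃ma┃                           ┃  
     ┃lo┃                           ┃  
     ┃de┃                           ┃  
     ┃ti┃                           ┃  


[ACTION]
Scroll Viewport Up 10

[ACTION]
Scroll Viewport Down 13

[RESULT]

     ┃[a┃> [-] repo/                ┃  
     ┃# ┃    worker.yaml            ┃  
     ┃se┃    [+] components/        ┃  
     ┃po┃    [+] tools/             ┃  
     ┃bu┃                           ┃  
     ┃ma┃                           ┃  
     ┃lo┃                           ┃  
     ┃de┃                           ┃  
     ┃ti┃                           ┃  
     ┃  ┃                           ┃  
     ┗━━┃                           ┃━━
        ┃                           ┃  
        ┃                           ┃  
        ┃                           ┃  
        ┗━━━━━━━━━━━━━━━━━━━━━━━━━━━┛  
                                       
                                       


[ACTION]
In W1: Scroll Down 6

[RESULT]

     ┃lo┃> [-] repo/                ┃  
     ┃de┃    worker.yaml            ┃  
     ┃ti┃    [+] components/        ┃  
     ┃  ┃    [+] tools/             ┃  
     ┃  ┃                           ┃  
     ┃  ┃                           ┃  
     ┃  ┃                           ┃  
     ┃  ┃                           ┃  
     ┃  ┃                           ┃  
     ┃  ┃                           ┃  
     ┗━━┃                           ┃━━
        ┃                           ┃  
        ┃                           ┃  
        ┃                           ┃  
        ┗━━━━━━━━━━━━━━━━━━━━━━━━━━━┛  
                                       
                                       


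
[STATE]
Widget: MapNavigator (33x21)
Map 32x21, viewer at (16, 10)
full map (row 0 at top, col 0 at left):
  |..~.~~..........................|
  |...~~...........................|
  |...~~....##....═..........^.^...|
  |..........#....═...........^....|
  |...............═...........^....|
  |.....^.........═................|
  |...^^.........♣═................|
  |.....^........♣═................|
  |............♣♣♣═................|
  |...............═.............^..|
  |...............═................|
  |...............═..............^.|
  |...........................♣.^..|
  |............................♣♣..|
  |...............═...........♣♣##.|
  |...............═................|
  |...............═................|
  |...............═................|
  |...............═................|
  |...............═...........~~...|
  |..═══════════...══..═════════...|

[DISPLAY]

..~.~~.......................... 
...~~........................... 
...~~....##....═..........^.^... 
..........#....═...........^.... 
...............═...........^.... 
.....^.........═................ 
...^^.........♣═................ 
.....^........♣═................ 
............♣♣♣═................ 
...............═.............^.. 
...............═@............... 
...............═..............^. 
...........................♣.^.. 
............................♣♣.. 
...............═...........♣♣##. 
...............═................ 
...............═................ 
...............═................ 
...............═................ 
...............═...........~~... 
..═══════════...══..═════════... 


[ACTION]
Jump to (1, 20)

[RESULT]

               ...............═..
               ...............═..
               ..................
               ..................
               ...............═..
               ...............═..
               ...............═..
               ...............═..
               ...............═..
               ...............═..
               .@═══════════...══
                                 
                                 
                                 
                                 
                                 
                                 
                                 
                                 
                                 
                                 


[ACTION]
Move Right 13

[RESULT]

  ...............═...............
  ...............═..............^
  ...........................♣.^.
  ............................♣♣.
  ...............═...........♣♣##
  ...............═...............
  ...............═...............
  ...............═...............
  ...............═...............
  ...............═...........~~..
  ..═══════════.@.══..═════════..
                                 
                                 
                                 
                                 
                                 
                                 
                                 
                                 
                                 
                                 


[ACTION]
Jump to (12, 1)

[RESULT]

                                 
                                 
                                 
                                 
                                 
                                 
                                 
                                 
                                 
    ..~.~~.......................
    ...~~.......@................
    ...~~....##....═..........^.^
    ..........#....═...........^.
    ...............═...........^.
    .....^.........═.............
    ...^^.........♣═.............
    .....^........♣═.............
    ............♣♣♣═.............
    ...............═.............
    ...............═.............
    ...............═.............


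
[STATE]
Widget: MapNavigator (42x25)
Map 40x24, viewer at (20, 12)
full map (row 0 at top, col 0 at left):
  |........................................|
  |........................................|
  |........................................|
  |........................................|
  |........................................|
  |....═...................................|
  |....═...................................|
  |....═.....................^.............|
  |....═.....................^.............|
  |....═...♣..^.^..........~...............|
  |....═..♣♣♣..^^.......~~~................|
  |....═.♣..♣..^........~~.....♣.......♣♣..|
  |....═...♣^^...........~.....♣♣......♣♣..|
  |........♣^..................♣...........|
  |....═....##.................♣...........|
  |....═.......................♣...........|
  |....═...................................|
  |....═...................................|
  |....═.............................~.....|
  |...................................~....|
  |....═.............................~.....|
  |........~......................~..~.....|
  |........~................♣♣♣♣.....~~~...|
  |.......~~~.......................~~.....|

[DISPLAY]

 ........................................ 
 ........................................ 
 ........................................ 
 ........................................ 
 ........................................ 
 ....═................................... 
 ....═................................... 
 ....═.....................^............. 
 ....═.....................^............. 
 ....═...♣..^.^..........~............... 
 ....═..♣♣♣..^^.......~~~................ 
 ....═.♣..♣..^........~~.....♣.......♣♣.. 
 ....═...♣^^.........@.~.....♣♣......♣♣.. 
 ........♣^..................♣........... 
 ....═....##.................♣........... 
 ....═.......................♣........... 
 ....═................................... 
 ....═................................... 
 ....═.............................~..... 
 ...................................~.... 
 ....═.............................~..... 
 ........~......................~..~..... 
 ........~................♣♣♣♣.....~~~... 
 .......~~~.......................~~..... 
                                          


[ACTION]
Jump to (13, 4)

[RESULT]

                                          
                                          
                                          
                                          
                                          
                                          
                                          
                                          
        ..................................
        ..................................
        ..................................
        ..................................
        .............@....................
        ....═.............................
        ....═.............................
        ....═.....................^.......
        ....═.....................^.......
        ....═...♣..^.^..........~.........
        ....═..♣♣♣..^^.......~~~..........
        ....═.♣..♣..^........~~.....♣.....
        ....═...♣^^...........~.....♣♣....
        ........♣^..................♣.....
        ....═....##.................♣.....
        ....═.......................♣.....
        ....═.............................


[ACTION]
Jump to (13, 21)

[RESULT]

        ....═...♣..^.^..........~.........
        ....═..♣♣♣..^^.......~~~..........
        ....═.♣..♣..^........~~.....♣.....
        ....═...♣^^...........~.....♣♣....
        ........♣^..................♣.....
        ....═....##.................♣.....
        ....═.......................♣.....
        ....═.............................
        ....═.............................
        ....═.............................
        ..................................
        ....═.............................
        ........~....@.................~..
        ........~................♣♣♣♣.....
        .......~~~.......................~
                                          
                                          
                                          
                                          
                                          
                                          
                                          
                                          
                                          
                                          


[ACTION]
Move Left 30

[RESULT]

                     ....═...♣..^.^.......
                     ....═..♣♣♣..^^.......
                     ....═.♣..♣..^........
                     ....═...♣^^..........
                     ........♣^...........
                     ....═....##..........
                     ....═................
                     ....═................
                     ....═................
                     ....═................
                     .....................
                     ....═................
                     @.......~............
                     ........~............
                     .......~~~...........
                                          
                                          
                                          
                                          
                                          
                                          
                                          
                                          
                                          
                                          


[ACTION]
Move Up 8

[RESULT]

                     .....................
                     .....................
                     .....................
                     .....................
                     ....═................
                     ....═................
                     ....═................
                     ....═................
                     ....═...♣..^.^.......
                     ....═..♣♣♣..^^.......
                     ....═.♣..♣..^........
                     ....═...♣^^..........
                     @.......♣^...........
                     ....═....##..........
                     ....═................
                     ....═................
                     ....═................
                     ....═................
                     .....................
                     ....═................
                     ........~............
                     ........~............
                     .......~~~...........
                                          
                                          


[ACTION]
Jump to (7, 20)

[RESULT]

              ....═.....................^.
              ....═...♣..^.^..........~...
              ....═..♣♣♣..^^.......~~~....
              ....═.♣..♣..^........~~.....
              ....═...♣^^...........~.....
              ........♣^..................
              ....═....##.................
              ....═.......................
              ....═.......................
              ....═.......................
              ....═.......................
              ............................
              ....═..@....................
              ........~...................
              ........~................♣♣♣
              .......~~~..................
                                          
                                          
                                          
                                          
                                          
                                          
                                          
                                          
                                          
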